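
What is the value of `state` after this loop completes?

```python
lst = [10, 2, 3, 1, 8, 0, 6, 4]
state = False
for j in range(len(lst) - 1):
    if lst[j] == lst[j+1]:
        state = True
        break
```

Check consecutive duplicates in [10, 2, 3, 1, 8, 0, 6, 4]
`state` takes the values: False

Answer: False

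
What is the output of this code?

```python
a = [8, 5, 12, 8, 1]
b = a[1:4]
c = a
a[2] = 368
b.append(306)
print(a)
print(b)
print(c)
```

Key concept: slice vs alias.
Step by step:
`a = [8, 5, 12, 8, 1]` → a = [8, 5, 12, 8, 1]
`b = a[1:4]` → b = [5, 12, 8]
`c = a` → c = [8, 5, 12, 8, 1] (same object as a)
`a[2] = 368` → a = [8, 5, 368, 8, 1] (same object as c); c = [8, 5, 368, 8, 1] (same object as a)
`b.append(306)` → b = [5, 12, 8, 306]
`print(a)` → prints [8, 5, 368, 8, 1]
`print(b)` → prints [5, 12, 8, 306]
`print(c)` → prints [8, 5, 368, 8, 1]

Answer:
[8, 5, 368, 8, 1]
[5, 12, 8, 306]
[8, 5, 368, 8, 1]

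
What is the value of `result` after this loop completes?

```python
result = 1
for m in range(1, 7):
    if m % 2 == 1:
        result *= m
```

Product of odd numbers 1 to 6
`result` takes the values: 1 → 3 → 15

Answer: 15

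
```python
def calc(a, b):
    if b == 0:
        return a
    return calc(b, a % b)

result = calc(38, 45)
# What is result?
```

calc(38, 45) -> calc(45, 38) -> calc(38, 7) -> calc(7, 3) -> calc(3, 1) -> calc(1, 0) -> 1

Answer: 1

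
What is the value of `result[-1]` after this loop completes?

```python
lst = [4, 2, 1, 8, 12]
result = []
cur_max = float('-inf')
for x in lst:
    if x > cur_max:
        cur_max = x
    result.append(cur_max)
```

Running max ends at 12
`result` takes the values: [] → [4] → [4, 4] → [4, 4, 4] → [4, 4, 4, 8] → [4, 4, 4, 8, 12]
So `result[-1]` = 12

Answer: 12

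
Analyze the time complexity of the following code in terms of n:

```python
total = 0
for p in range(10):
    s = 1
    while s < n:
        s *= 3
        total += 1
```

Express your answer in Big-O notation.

Each loop level contributes: 1 × log n. Multiplying the contributions gives O(log n).

Answer: O(log n)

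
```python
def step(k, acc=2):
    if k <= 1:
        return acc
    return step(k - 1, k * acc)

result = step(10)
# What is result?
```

Accumulator trace (n, acc): (10, 2) -> (9, 20) -> (8, 180) -> (7, 1440) -> (6, 10080) -> (5, 60480) -> (4, 302400) -> (3, 1209600) -> (2, 3628800) -> (1, 7257600) -> return 7257600

Answer: 7257600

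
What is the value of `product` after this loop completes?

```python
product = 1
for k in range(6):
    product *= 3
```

3^6 = 729
`product` takes the values: 1 → 3 → 9 → 27 → 81 → 243 → 729

Answer: 729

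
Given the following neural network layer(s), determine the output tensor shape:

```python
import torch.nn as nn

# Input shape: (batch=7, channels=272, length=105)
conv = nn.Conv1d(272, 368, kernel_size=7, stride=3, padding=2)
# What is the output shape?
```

Input: (7, 272, 105) -> Output: (7, 368, 35)

Answer: (7, 368, 35)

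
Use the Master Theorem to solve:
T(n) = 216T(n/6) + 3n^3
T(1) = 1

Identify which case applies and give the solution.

a=216, b=6, f(n)=3n^3. log_6(216) = 3. Since c=3 = 3, Case 2 applies: T(n) = Θ(n^log_b(a) · log n) = O(n^3 log n).

Answer: O(n^3 log n) - Case 2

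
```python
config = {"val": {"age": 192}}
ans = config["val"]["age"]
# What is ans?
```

Trace:
`config = {"val": {"age": 192}}` → config = {'val': {'age': 192}}
`ans = config["val"]["age"]` → ans = 192
So ans = 192

Answer: 192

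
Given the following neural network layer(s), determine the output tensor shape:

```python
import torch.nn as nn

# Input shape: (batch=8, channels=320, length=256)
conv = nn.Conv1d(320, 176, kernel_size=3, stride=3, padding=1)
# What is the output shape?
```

Input: (8, 320, 256) -> Output: (8, 176, 86)

Answer: (8, 176, 86)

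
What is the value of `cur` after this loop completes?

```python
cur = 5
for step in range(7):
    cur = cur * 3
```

Multiply by 3, 7 times: 5 * 3^7 = 10935
`cur` takes the values: 5 → 15 → 45 → 135 → 405 → 1215 → 3645 → 10935

Answer: 10935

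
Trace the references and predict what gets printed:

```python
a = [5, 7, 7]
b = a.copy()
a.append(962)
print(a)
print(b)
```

Key concept: list.copy() creates independent copy.
Step by step:
`a = [5, 7, 7]` → a = [5, 7, 7]
`b = a.copy()` → b = [5, 7, 7]
`a.append(962)` → a = [5, 7, 7, 962]
`print(a)` → prints [5, 7, 7, 962]
`print(b)` → prints [5, 7, 7]

Answer:
[5, 7, 7, 962]
[5, 7, 7]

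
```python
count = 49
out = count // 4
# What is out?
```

Trace:
`count = 49` → count = 49
`out = count // 4` → out = 12
So out = 12

Answer: 12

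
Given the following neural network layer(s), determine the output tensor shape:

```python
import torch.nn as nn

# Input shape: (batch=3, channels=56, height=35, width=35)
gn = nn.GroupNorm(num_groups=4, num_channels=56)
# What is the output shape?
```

Input: (3, 56, 35, 35) -> Output: (3, 56, 35, 35)

Answer: (3, 56, 35, 35)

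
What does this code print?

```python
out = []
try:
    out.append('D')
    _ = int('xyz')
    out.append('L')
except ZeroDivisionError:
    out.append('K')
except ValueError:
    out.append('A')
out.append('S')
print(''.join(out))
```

Execution trace: 'D' (try body) → 'A' (except ValueError) → 'S' (after the try/except). Output: DAS

Answer: DAS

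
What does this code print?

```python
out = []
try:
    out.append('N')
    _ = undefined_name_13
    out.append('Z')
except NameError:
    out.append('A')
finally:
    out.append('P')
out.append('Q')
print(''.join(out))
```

Execution trace: 'N' (try body) → 'A' (except NameError) → 'P' (finally) → 'Q' (after the try/except). Output: NAPQ

Answer: NAPQ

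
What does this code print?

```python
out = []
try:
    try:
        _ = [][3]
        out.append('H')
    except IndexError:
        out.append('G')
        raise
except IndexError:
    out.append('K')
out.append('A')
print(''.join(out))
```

Execution trace: 'G' (except IndexError) → 'K' (outer except IndexError) → 'A' (after the try/except). Output: GKA

Answer: GKA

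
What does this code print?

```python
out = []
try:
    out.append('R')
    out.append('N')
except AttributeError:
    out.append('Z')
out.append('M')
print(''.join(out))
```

Execution trace: 'R' (try body) → 'N' (try body, no exception) → 'M' (after the try/except). Output: RNM

Answer: RNM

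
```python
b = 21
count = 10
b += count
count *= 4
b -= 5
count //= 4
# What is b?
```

Trace:
`b = 21` → b = 21
`count = 10` → count = 10
`b += count` → b = 31
`count *= 4` → count = 40
`b -= 5` → b = 26
`count //= 4` → count = 10
So b = 26

Answer: 26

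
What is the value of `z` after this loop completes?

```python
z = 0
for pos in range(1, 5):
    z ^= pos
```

XOR of 1 to 4
`z` takes the values: 0 → 1 → 3 → 0 → 4

Answer: 4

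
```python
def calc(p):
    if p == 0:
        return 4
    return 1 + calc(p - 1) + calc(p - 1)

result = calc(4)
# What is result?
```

calc(p) = 1 + 2·calc(p-1), calc(0)=4. Closed form: (4+1)·2^4 - 1 = 79.

Answer: 79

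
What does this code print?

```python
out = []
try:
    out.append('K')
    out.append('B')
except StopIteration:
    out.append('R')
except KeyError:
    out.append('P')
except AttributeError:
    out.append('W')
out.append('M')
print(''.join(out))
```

Execution trace: 'K' (try body) → 'B' (try body, no exception) → 'M' (after the try/except). Output: KBM

Answer: KBM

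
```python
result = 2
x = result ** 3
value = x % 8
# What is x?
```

Trace:
`result = 2` → result = 2
`x = result ** 3` → x = 8
`value = x % 8` → value = 0
So x = 8

Answer: 8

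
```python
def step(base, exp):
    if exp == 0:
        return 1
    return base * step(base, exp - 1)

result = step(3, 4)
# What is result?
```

step(3, 4) = 3 * 3 * 3 * 3 = 81

Answer: 81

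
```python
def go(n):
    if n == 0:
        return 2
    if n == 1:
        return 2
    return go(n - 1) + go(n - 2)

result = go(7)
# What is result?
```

Build up from base cases: go(0)=2, go(1)=2, go(2)=4, go(3)=6, go(4)=10, go(5)=16, go(6)=26, ..., go(7)=42

Answer: 42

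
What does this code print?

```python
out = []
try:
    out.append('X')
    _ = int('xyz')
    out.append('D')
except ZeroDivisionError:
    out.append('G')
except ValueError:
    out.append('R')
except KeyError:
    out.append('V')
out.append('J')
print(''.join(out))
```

Execution trace: 'X' (try body) → 'R' (except ValueError) → 'J' (after the try/except). Output: XRJ

Answer: XRJ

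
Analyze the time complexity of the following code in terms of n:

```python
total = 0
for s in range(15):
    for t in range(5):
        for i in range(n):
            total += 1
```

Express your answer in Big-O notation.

Each loop level contributes: 1 × 1 × n. Multiplying the contributions gives O(n).

Answer: O(n)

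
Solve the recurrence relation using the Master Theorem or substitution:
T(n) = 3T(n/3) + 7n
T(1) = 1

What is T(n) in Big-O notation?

By Master Theorem: a=3, b=3, f(n)=7n. Since log_3(3) = 1 and f(n) = Θ(n^1), Case 2 applies. T(n) = O(n log n).

Answer: O(n log n)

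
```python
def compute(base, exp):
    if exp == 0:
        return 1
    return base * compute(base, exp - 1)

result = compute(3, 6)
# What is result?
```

compute(3, 6) = 3 * 3 * 3 * 3 * 3 * 3 = 729

Answer: 729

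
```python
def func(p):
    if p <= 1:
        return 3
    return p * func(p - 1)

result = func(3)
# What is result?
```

func(3) = 3 * 2 * 3 = 18

Answer: 18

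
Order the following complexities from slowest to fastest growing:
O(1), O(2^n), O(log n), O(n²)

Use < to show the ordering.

Ordered by growth rate: O(1) < O(log n) < O(n²) < O(2^n)

Answer: O(1) < O(log n) < O(n²) < O(2^n)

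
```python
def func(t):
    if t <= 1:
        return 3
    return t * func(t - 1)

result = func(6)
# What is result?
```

func(6) = 6 * 5 * 4 * 3 * 2 * 3 = 2160

Answer: 2160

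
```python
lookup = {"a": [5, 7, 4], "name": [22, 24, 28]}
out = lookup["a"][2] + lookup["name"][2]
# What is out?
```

Trace:
`lookup = {"a": [5, 7, 4], "name": [22, 24, 28]}` → lookup = {'a': [5, 7, 4], 'name': [22, 24, 28]}
`out = lookup["a"][2] + lookup["name"][2]` → out = 32
So out = 32

Answer: 32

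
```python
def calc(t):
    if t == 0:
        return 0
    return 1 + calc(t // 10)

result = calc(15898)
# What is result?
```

Count of digits of 15898: 5

Answer: 5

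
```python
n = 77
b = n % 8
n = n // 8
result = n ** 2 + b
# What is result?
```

Trace:
`n = 77` → n = 77
`b = n % 8` → b = 5
`n = n // 8` → n = 9
`result = n ** 2 + b` → result = 86
So result = 86

Answer: 86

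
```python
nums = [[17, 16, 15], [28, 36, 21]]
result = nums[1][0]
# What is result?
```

Trace:
`nums = [[17, 16, 15], [28, 36, 21]]` → nums = [[17, 16, 15], [28, 36, 21]]
`result = nums[1][0]` → result = 28
So result = 28

Answer: 28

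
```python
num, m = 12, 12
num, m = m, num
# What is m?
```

Trace:
`num, m = 12, 12` → num = 12; m = 12
`num, m = m, num` → num = 12; m = 12
So m = 12

Answer: 12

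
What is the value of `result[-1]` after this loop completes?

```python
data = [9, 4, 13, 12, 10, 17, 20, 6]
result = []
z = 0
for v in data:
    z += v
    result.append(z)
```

Cumulative sum ends at 91
`result` takes the values: [] → [9] → [9, 13] → [9, 13, 26] → [9, 13, 26, 38] → [9, 13, 26, 38, 48] → [9, 13, 26, 38, 48, 65] → [9, 13, 26, 38, 48, 65, 85] → [9, 13, 26, 38, 48, 65, 85, 91]
So `result[-1]` = 91

Answer: 91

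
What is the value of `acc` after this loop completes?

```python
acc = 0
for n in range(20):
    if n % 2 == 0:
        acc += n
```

Sum of even numbers 0 to 19
`acc` takes the values: 0 → 2 → 6 → 12 → 20 → 30 → 42 → 56 → 72 → 90

Answer: 90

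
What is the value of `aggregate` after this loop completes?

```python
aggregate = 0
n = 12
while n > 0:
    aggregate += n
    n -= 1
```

Sum 12 down to 1
`aggregate` takes the values: 0 → 12 → 23 → 33 → 42 → 50 → 57 → 63 → 68 → 72 → 75 → 77 → 78

Answer: 78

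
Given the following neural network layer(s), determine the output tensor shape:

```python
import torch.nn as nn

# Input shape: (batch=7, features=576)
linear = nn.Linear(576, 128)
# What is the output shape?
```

Input: (7, 576) -> Output: (7, 128)

Answer: (7, 128)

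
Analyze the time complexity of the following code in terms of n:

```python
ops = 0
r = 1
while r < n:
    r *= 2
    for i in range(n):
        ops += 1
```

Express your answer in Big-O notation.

Each loop level contributes: log n × n. Multiplying the contributions gives O(n log n).

Answer: O(n log n)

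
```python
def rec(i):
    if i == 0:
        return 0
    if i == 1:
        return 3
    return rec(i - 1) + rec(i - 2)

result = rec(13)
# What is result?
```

Build up from base cases: rec(0)=0, rec(1)=3, rec(2)=3, rec(3)=6, rec(4)=9, rec(5)=15, rec(6)=24, ..., rec(13)=699

Answer: 699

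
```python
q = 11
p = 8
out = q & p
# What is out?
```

Trace:
`q = 11` → q = 11
`p = 8` → p = 8
`out = q & p` → out = 8
So out = 8

Answer: 8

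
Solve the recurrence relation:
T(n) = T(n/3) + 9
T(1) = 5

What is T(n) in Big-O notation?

Each step divides n by 3 and adds 9. After log_3(n) steps we reach T(1)=5. So T(n) = 9·log_3(n) + 5 = O(log n).

Answer: O(log n)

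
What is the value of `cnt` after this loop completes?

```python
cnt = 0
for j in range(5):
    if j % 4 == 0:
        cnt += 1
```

Count numbers divisible by 4 in range(5)
`cnt` takes the values: 0 → 1 → 2

Answer: 2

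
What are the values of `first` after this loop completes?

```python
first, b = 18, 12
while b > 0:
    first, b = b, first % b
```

GCD of 18 and 12
`first` takes the values: 18 → 12 → 6

Answer: 6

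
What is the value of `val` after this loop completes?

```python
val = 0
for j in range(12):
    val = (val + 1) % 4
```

Increment mod 4, 12 times = 0
`val` takes the values: 0 → 1 → 2 → 3 → 0 → 1 → 2 → 3 → 0 → 1 → 2 → 3 → 0

Answer: 0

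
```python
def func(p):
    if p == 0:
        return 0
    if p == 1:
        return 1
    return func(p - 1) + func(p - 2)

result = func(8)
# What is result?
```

Build up from base cases: func(0)=0, func(1)=1, func(2)=1, func(3)=2, func(4)=3, func(5)=5, func(6)=8, ..., func(8)=21

Answer: 21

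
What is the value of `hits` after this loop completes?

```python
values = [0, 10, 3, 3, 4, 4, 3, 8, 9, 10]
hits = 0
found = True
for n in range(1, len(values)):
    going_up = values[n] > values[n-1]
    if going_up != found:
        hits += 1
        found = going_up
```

Count direction changes in [0, 10, 3, 3, 4, 4, 3, 8, 9, 10]
`hits` takes the values: 0 → 1 → 2 → 3 → 4

Answer: 4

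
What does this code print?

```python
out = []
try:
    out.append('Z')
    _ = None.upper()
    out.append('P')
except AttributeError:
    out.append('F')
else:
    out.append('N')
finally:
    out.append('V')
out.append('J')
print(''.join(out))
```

Execution trace: 'Z' (try body) → 'F' (except AttributeError) → 'V' (finally) → 'J' (after the try/except). Output: ZFVJ

Answer: ZFVJ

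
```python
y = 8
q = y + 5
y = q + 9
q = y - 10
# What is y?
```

Trace:
`y = 8` → y = 8
`q = y + 5` → q = 13
`y = q + 9` → y = 22
`q = y - 10` → q = 12
So y = 22

Answer: 22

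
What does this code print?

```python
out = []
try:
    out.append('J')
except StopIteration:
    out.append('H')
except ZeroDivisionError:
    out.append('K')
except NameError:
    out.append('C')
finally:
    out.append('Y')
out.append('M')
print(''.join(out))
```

Execution trace: 'J' (try body, no exception) → 'Y' (finally) → 'M' (after the try/except). Output: JYM

Answer: JYM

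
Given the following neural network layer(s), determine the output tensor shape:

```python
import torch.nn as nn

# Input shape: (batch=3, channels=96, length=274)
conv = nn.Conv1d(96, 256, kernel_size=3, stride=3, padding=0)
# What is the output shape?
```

Input: (3, 96, 274) -> Output: (3, 256, 91)

Answer: (3, 256, 91)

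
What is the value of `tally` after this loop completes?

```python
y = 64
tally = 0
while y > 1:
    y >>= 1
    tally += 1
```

Count right shifts until 1
`tally` takes the values: 0 → 1 → 2 → 3 → 4 → 5 → 6

Answer: 6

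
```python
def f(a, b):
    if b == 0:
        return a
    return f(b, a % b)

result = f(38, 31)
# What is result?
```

f(38, 31) -> f(31, 7) -> f(7, 3) -> f(3, 1) -> f(1, 0) -> 1

Answer: 1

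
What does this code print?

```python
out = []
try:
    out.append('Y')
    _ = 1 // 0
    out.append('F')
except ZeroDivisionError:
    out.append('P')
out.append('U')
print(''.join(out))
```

Execution trace: 'Y' (try body) → 'P' (except ZeroDivisionError) → 'U' (after the try/except). Output: YPU

Answer: YPU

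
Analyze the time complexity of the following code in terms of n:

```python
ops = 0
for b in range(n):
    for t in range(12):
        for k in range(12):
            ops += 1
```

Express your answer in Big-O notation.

Each loop level contributes: n × 1 × 1. Multiplying the contributions gives O(n).

Answer: O(n)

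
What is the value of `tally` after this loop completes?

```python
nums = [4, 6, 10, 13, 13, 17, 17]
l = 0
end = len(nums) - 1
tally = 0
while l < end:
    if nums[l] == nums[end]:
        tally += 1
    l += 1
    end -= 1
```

Count matching pairs from ends
`tally` takes the values: 0

Answer: 0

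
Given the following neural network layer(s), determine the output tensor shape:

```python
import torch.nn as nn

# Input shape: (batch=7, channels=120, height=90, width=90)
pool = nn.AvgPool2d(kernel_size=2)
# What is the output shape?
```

Input: (7, 120, 90, 90) -> Output: (7, 120, 45, 45)

Answer: (7, 120, 45, 45)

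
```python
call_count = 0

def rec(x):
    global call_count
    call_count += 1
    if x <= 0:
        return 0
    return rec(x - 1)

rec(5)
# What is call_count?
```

Linear recursion stepping by 1: 6 calls from x=5 down to ≤0.

Answer: 6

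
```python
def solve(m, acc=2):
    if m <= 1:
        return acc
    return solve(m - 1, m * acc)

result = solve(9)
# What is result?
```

Accumulator trace (n, acc): (9, 2) -> (8, 18) -> (7, 144) -> (6, 1008) -> (5, 6048) -> (4, 30240) -> (3, 120960) -> (2, 362880) -> (1, 725760) -> return 725760

Answer: 725760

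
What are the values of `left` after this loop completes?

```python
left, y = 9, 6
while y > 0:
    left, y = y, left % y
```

GCD of 9 and 6
`left` takes the values: 9 → 6 → 3

Answer: 3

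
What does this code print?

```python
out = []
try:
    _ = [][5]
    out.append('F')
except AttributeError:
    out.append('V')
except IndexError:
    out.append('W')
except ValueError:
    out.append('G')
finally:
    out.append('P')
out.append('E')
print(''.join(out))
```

Execution trace: 'W' (except IndexError) → 'P' (finally) → 'E' (after the try/except). Output: WPE

Answer: WPE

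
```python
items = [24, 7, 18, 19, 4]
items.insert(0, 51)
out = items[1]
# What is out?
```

Trace:
`items = [24, 7, 18, 19, 4]` → items = [24, 7, 18, 19, 4]
`items.insert(0, 51)` → items = [51, 24, 7, 18, 19, 4]
`out = items[1]` → out = 24
So out = 24

Answer: 24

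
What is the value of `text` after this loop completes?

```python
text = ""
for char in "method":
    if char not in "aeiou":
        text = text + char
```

Remove vowels from 'method'
`text` takes the values: "" → "m" → "mt" → "mth" → "mthd"

Answer: "mthd"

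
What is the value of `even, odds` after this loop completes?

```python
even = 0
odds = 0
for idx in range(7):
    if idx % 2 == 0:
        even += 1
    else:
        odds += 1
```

Count evens and odds in range(7)
`even, odds` takes the values: (0, 0) → (1, 0) → (1, 1) → (2, 1) → (2, 2) → (3, 2) → (3, 3) → (4, 3)

Answer: 4, 3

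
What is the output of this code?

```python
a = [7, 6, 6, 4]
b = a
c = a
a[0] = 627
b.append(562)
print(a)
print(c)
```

Key concept: multiple aliases.
Step by step:
`a = [7, 6, 6, 4]` → a = [7, 6, 6, 4]
`b = a` → b = [7, 6, 6, 4] (same object as a)
`c = a` → c = [7, 6, 6, 4] (same object as a, b)
`a[0] = 627` → a = [627, 6, 6, 4] (same object as b, c); b = [627, 6, 6, 4] (same object as a, c); c = [627, 6, 6, 4] (same object as a, b)
`b.append(562)` → a = [627, 6, 6, 4, 562] (same object as b, c); b = [627, 6, 6, 4, 562] (same object as a, c); c = [627, 6, 6, 4, 562] (same object as a, b)
`print(a)` → prints [627, 6, 6, 4, 562]
`print(c)` → prints [627, 6, 6, 4, 562]

Answer:
[627, 6, 6, 4, 562]
[627, 6, 6, 4, 562]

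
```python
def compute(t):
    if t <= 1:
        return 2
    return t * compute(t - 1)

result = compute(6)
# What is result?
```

compute(6) = 6 * 5 * 4 * 3 * 2 * 2 = 1440

Answer: 1440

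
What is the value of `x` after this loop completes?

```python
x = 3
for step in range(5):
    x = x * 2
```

Multiply by 2, 5 times: 3 * 2^5 = 96
`x` takes the values: 3 → 6 → 12 → 24 → 48 → 96

Answer: 96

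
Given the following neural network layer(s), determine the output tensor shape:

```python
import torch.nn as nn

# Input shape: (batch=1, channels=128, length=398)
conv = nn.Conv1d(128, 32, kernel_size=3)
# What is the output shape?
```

Input: (1, 128, 398) -> Output: (1, 32, 396)

Answer: (1, 32, 396)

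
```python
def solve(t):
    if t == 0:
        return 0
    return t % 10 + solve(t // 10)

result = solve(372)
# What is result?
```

Sum of digits of 372: 2 + 7 + 3 = 12

Answer: 12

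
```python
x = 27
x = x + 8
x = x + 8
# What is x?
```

Trace:
`x = 27` → x = 27
`x = x + 8` → x = 35
`x = x + 8` → x = 43
So x = 43

Answer: 43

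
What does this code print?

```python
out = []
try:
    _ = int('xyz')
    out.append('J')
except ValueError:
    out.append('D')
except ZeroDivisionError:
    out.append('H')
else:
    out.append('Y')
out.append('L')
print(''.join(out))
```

Execution trace: 'D' (except ValueError) → 'L' (after the try/except). Output: DL

Answer: DL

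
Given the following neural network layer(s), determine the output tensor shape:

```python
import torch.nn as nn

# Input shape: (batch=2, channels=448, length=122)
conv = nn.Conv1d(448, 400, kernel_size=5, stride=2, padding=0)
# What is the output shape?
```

Input: (2, 448, 122) -> Output: (2, 400, 59)

Answer: (2, 400, 59)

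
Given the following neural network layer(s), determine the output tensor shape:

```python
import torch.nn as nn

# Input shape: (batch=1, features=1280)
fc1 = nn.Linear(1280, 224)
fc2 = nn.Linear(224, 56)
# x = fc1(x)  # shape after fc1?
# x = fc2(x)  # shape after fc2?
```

Input: (1, 1280) -> after fc1: (1, 224) -> Output: (1, 56)

Answer: (1, 56)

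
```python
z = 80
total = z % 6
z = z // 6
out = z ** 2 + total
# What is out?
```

Trace:
`z = 80` → z = 80
`total = z % 6` → total = 2
`z = z // 6` → z = 13
`out = z ** 2 + total` → out = 171
So out = 171

Answer: 171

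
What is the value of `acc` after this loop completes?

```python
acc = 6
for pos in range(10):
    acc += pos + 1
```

Start at 6, add 1 to 10 = 61
`acc` takes the values: 6 → 7 → 9 → 12 → 16 → 21 → 27 → 34 → 42 → 51 → 61

Answer: 61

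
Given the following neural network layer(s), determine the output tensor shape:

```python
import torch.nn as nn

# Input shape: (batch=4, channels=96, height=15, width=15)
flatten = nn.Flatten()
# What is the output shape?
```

Input: (4, 96, 15, 15) -> Output: (4, 21600)

Answer: (4, 21600)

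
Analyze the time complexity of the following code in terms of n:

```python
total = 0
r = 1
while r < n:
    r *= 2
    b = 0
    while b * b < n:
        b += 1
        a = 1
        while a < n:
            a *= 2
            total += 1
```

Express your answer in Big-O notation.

Each loop level contributes: log n × √n × log n. Multiplying the contributions gives O(√n log² n).

Answer: O(√n log² n)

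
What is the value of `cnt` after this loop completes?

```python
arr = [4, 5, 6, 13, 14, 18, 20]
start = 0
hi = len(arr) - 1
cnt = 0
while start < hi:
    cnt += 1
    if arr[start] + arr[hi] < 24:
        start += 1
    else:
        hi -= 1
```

Steps to find pair summing to 24
`cnt` takes the values: 0 → 1 → 2 → 3 → 4 → 5 → 6

Answer: 6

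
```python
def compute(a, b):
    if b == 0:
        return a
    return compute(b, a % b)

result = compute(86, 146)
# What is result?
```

compute(86, 146) -> compute(146, 86) -> compute(86, 60) -> compute(60, 26) -> compute(26, 8) -> compute(8, 2) -> compute(2, 0) -> 2

Answer: 2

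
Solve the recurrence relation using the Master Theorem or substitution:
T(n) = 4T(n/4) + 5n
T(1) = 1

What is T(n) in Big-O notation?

By Master Theorem: a=4, b=4, f(n)=5n. Since log_4(4) = 1 and f(n) = Θ(n^1), Case 2 applies. T(n) = O(n log n).

Answer: O(n log n)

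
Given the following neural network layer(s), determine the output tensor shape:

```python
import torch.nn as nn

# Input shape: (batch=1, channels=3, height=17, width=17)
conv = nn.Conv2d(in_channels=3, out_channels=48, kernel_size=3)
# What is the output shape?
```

Input: (1, 3, 17, 17) -> Output: (1, 48, 15, 15)

Answer: (1, 48, 15, 15)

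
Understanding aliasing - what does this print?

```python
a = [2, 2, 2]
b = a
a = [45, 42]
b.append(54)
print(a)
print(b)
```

Key concept: rebinding vs mutation: a is rebound to a new list, b still points at the original.
Step by step:
`a = [2, 2, 2]` → a = [2, 2, 2]
`b = a` → b = [2, 2, 2] (same object as a)
`a = [45, 42]` → a = [45, 42]
`b.append(54)` → b = [2, 2, 2, 54]
`print(a)` → prints [45, 42]
`print(b)` → prints [2, 2, 2, 54]

Answer:
[45, 42]
[2, 2, 2, 54]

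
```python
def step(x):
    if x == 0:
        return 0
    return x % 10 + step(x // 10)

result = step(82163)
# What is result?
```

Sum of digits of 82163: 3 + 6 + 1 + 2 + 8 = 20

Answer: 20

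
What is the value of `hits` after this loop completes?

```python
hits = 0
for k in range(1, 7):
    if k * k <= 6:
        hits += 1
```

Count numbers where k² ≤ 6
`hits` takes the values: 0 → 1 → 2

Answer: 2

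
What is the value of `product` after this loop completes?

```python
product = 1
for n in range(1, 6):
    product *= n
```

5! = 120
`product` takes the values: 1 → 2 → 6 → 24 → 120

Answer: 120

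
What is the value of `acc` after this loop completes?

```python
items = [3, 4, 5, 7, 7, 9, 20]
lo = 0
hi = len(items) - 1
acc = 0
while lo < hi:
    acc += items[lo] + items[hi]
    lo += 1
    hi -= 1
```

Sum of pairs from ends
`acc` takes the values: 0 → 23 → 36 → 48

Answer: 48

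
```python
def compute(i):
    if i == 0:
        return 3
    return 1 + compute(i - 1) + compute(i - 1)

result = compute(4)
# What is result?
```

compute(i) = 1 + 2·compute(i-1), compute(0)=3. Closed form: (3+1)·2^4 - 1 = 63.

Answer: 63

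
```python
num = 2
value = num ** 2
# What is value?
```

Trace:
`num = 2` → num = 2
`value = num ** 2` → value = 4
So value = 4

Answer: 4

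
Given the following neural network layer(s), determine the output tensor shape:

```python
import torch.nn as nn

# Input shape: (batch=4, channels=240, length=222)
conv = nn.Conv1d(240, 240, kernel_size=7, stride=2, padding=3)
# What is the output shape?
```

Input: (4, 240, 222) -> Output: (4, 240, 111)

Answer: (4, 240, 111)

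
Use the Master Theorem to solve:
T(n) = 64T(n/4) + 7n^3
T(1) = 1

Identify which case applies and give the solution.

a=64, b=4, f(n)=7n^3. log_4(64) = 3. Since c=3 = 3, Case 2 applies: T(n) = Θ(n^log_b(a) · log n) = O(n^3 log n).

Answer: O(n^3 log n) - Case 2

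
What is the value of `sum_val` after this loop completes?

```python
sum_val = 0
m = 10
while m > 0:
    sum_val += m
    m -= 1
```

Sum 10 down to 1
`sum_val` takes the values: 0 → 10 → 19 → 27 → 34 → 40 → 45 → 49 → 52 → 54 → 55

Answer: 55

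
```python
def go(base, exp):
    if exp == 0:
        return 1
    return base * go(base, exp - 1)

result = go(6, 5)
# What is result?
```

go(6, 5) = 6 * 6 * 6 * 6 * 6 = 7776

Answer: 7776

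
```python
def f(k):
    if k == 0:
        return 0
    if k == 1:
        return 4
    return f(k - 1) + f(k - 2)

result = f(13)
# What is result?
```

Build up from base cases: f(0)=0, f(1)=4, f(2)=4, f(3)=8, f(4)=12, f(5)=20, f(6)=32, ..., f(13)=932

Answer: 932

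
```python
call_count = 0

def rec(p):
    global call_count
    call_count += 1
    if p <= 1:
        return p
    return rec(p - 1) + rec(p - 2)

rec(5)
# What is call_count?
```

Calls(p) = 1 + Calls(p-1) + Calls(p-2); Calls(0)=Calls(1)=1. For p=5 this gives 15.

Answer: 15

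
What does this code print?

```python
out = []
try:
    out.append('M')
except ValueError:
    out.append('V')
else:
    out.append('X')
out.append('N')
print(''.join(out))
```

Execution trace: 'M' (try body, no exception) → 'X' (else) → 'N' (after the try/except). Output: MXN

Answer: MXN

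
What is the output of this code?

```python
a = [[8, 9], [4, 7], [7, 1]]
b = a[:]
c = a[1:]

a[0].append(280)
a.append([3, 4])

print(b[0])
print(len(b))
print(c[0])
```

Key concept: slice with nested mutation.
Step by step:
`a = [[8, 9], [4, 7], [7, 1]]` → a = [[8, 9], [4, 7], [7, 1]]
`b = a[:]` → b = [[8, 9], [4, 7], [7, 1]]
`c = a[1:]` → c = [[4, 7], [7, 1]]
`a[0].append(280)` → a = [[8, 9, 280], [4, 7], [7, 1]]; b = [[8, 9, 280], [4, 7], [7, 1]]
`a.append([3, 4])` → a = [[8, 9, 280], [4, 7], [7, 1], [3, 4]]
`print(b[0])` → prints [8, 9, 280]
`print(len(b))` → prints 3
`print(c[0])` → prints [4, 7]

Answer:
[8, 9, 280]
3
[4, 7]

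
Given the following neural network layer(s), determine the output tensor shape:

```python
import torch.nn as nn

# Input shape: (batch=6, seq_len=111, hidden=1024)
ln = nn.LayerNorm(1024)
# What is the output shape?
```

Input: (6, 111, 1024) -> Output: (6, 111, 1024)

Answer: (6, 111, 1024)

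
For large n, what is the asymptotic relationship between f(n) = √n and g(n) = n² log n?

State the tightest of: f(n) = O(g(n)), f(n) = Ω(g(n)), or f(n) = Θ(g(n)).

√n vs n² log n: f(n) = O(g(n)) but not Ω(g(n)) — n² log n grows strictly faster than √n.

Answer: f(n) = O(g(n)) but not Ω(g(n)) — n² log n grows strictly faster than √n.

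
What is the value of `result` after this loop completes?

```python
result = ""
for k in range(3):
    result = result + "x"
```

Repeat 'x' 3 times
`result` takes the values: "" → "x" → "xx" → "xxx"

Answer: "xxx"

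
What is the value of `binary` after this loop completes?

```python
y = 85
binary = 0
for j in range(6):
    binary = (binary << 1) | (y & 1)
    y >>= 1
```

Reverse lowest 6 bits of 85
`binary` takes the values: 0 → 1 → 2 → 5 → 10 → 21 → 42

Answer: 42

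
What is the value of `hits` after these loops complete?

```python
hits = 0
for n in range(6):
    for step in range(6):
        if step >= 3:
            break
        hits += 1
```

Inner breaks at 3, outer runs 6 times
`hits` takes the values: 0 → 1 → 2 → 3 → 4 → 5 → 6 → 7 → 8 → 9 → 10 → 11 → 12 → 13 → 14 → 15 → 16 → 17 → 18

Answer: 18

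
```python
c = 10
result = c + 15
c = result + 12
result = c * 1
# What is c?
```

Trace:
`c = 10` → c = 10
`result = c + 15` → result = 25
`c = result + 12` → c = 37
`result = c * 1` → result = 37
So c = 37

Answer: 37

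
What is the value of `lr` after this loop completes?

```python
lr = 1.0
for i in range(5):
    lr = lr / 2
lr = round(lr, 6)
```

Halving LR 5 times: 1 / 2^5
`lr` takes the values: 1.0 → 0.5 → 0.25 → 0.125 → 0.0625 → 0.03125

Answer: 0.03125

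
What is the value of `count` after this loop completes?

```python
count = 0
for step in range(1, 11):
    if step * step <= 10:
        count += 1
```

Count numbers where step² ≤ 10
`count` takes the values: 0 → 1 → 2 → 3

Answer: 3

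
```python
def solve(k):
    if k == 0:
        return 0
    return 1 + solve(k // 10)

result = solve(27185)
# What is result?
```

Count of digits of 27185: 5

Answer: 5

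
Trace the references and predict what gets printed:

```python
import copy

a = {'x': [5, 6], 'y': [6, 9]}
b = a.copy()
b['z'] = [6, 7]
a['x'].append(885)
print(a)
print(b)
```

Key concept: shallow copy of dict with mutable values.
Step by step:
`a = {'x': [5, 6], 'y': [6, 9]}` → a = {'x': [5, 6], 'y': [6, 9]}
`b = a.copy()` → b = {'x': [5, 6], 'y': [6, 9]}
`b['z'] = [6, 7]` → b = {'x': [5, 6], 'y': [6, 9], 'z': [6, 7]}
`a['x'].append(885)` → a = {'x': [5, 6, 885], 'y': [6, 9]}; b = {'x': [5, 6, 885], 'y': [6, 9], 'z': [6, 7]}
`print(a)` → prints {'x': [5, 6, 885], 'y': [6, 9]}
`print(b)` → prints {'x': [5, 6, 885], 'y': [6, 9], 'z': [6, 7]}

Answer:
{'x': [5, 6, 885], 'y': [6, 9]}
{'x': [5, 6, 885], 'y': [6, 9], 'z': [6, 7]}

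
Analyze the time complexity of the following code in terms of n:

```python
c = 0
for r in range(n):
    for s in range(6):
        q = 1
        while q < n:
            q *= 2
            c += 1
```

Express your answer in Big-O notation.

Each loop level contributes: n × 1 × log n. Multiplying the contributions gives O(n log n).

Answer: O(n log n)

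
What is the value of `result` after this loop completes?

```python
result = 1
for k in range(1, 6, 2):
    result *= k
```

Product of 1, 3, 5, ... up to 5
`result` takes the values: 1 → 3 → 15

Answer: 15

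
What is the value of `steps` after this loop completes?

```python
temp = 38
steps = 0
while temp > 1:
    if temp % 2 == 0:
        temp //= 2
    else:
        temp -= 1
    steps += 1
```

Steps to reduce 38 to 1
`steps` takes the values: 0 → 1 → 2 → 3 → 4 → 5 → 6 → 7

Answer: 7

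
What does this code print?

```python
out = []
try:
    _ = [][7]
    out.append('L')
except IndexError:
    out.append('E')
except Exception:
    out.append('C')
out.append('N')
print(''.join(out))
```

Execution trace: 'E' (except IndexError) → 'N' (after the try/except). Output: EN

Answer: EN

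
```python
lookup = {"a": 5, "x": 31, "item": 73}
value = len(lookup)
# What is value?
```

Trace:
`lookup = {"a": 5, "x": 31, "item": 73}` → lookup = {'a': 5, 'x': 31, 'item': 73}
`value = len(lookup)` → value = 3
So value = 3

Answer: 3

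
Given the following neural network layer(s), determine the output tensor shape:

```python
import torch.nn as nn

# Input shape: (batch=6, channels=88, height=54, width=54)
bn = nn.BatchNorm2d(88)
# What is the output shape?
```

Input: (6, 88, 54, 54) -> Output: (6, 88, 54, 54)

Answer: (6, 88, 54, 54)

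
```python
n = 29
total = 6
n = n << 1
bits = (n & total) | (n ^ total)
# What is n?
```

Trace:
`n = 29` → n = 29
`total = 6` → total = 6
`n = n << 1` → n = 58
`bits = (n & total) | (n ^ total)` → bits = 62
So n = 58

Answer: 58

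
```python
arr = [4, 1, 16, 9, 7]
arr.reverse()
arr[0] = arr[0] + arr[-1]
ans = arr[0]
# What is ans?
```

Trace:
`arr = [4, 1, 16, 9, 7]` → arr = [4, 1, 16, 9, 7]
`arr.reverse()` → arr = [7, 9, 16, 1, 4]
`arr[0] = arr[0] + arr[-1]` → arr = [11, 9, 16, 1, 4]
`ans = arr[0]` → ans = 11
So ans = 11

Answer: 11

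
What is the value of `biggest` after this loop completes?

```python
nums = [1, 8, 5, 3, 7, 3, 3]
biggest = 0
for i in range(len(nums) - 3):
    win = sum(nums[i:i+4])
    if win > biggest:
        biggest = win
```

Max sum of 4-element window in [1, 8, 5, 3, 7, 3, 3]
`biggest` takes the values: 0 → 17 → 23

Answer: 23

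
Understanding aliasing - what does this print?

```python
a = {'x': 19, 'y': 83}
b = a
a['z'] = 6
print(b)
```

Key concept: dict aliasing.
Step by step:
`a = {'x': 19, 'y': 83}` → a = {'x': 19, 'y': 83}
`b = a` → b = {'x': 19, 'y': 83} (same object as a)
`a['z'] = 6` → a = {'x': 19, 'y': 83, 'z': 6} (same object as b); b = {'x': 19, 'y': 83, 'z': 6} (same object as a)
`print(b)` → prints {'x': 19, 'y': 83, 'z': 6}

Answer: {'x': 19, 'y': 83, 'z': 6}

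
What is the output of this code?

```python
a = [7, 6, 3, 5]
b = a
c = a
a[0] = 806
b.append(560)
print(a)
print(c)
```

Key concept: multiple aliases.
Step by step:
`a = [7, 6, 3, 5]` → a = [7, 6, 3, 5]
`b = a` → b = [7, 6, 3, 5] (same object as a)
`c = a` → c = [7, 6, 3, 5] (same object as a, b)
`a[0] = 806` → a = [806, 6, 3, 5] (same object as b, c); b = [806, 6, 3, 5] (same object as a, c); c = [806, 6, 3, 5] (same object as a, b)
`b.append(560)` → a = [806, 6, 3, 5, 560] (same object as b, c); b = [806, 6, 3, 5, 560] (same object as a, c); c = [806, 6, 3, 5, 560] (same object as a, b)
`print(a)` → prints [806, 6, 3, 5, 560]
`print(c)` → prints [806, 6, 3, 5, 560]

Answer:
[806, 6, 3, 5, 560]
[806, 6, 3, 5, 560]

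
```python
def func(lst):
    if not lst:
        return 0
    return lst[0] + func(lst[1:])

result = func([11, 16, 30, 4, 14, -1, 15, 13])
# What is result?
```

11 + 16 + 30 + 4 + 14 + (-1) + 15 + 13 + 0 = 102

Answer: 102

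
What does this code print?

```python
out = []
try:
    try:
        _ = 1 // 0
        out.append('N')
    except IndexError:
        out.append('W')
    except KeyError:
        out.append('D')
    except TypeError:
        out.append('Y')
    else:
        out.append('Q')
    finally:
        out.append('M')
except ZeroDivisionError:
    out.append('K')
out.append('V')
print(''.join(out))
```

Execution trace: 'M' (finally) → 'K' (outer except ZeroDivisionError) → 'V' (after the try/except). Output: MKV

Answer: MKV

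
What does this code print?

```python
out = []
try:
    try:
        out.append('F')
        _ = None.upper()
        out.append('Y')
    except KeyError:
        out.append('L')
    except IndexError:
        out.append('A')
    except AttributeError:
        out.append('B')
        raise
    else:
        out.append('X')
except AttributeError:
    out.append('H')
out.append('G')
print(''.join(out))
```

Execution trace: 'F' (inner try body) → 'B' (inner except AttributeError) → 'H' (outer except AttributeError) → 'G' (after the try/except). Output: FBHG

Answer: FBHG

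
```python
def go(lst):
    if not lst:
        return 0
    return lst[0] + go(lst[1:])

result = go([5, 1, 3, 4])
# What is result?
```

5 + 1 + 3 + 4 + 0 = 13

Answer: 13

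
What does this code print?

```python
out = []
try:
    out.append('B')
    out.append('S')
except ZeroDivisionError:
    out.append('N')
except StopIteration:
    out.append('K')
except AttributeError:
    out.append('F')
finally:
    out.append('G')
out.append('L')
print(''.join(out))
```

Execution trace: 'B' (try body) → 'S' (try body, no exception) → 'G' (finally) → 'L' (after the try/except). Output: BSGL

Answer: BSGL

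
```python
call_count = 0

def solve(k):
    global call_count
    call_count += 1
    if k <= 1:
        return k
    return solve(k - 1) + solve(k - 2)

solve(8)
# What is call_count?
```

Calls(k) = 1 + Calls(k-1) + Calls(k-2); Calls(0)=Calls(1)=1. For k=8 this gives 67.

Answer: 67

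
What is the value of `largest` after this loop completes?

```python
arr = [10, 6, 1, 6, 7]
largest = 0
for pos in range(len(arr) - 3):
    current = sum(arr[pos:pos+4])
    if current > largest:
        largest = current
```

Max sum of 4-element window in [10, 6, 1, 6, 7]
`largest` takes the values: 0 → 23

Answer: 23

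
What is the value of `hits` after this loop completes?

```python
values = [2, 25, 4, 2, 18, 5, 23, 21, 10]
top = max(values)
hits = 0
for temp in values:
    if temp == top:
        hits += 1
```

Count of max value 25 in [2, 25, 4, 2, 18, 5, 23, 21, 10]
`hits` takes the values: 0 → 1

Answer: 1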